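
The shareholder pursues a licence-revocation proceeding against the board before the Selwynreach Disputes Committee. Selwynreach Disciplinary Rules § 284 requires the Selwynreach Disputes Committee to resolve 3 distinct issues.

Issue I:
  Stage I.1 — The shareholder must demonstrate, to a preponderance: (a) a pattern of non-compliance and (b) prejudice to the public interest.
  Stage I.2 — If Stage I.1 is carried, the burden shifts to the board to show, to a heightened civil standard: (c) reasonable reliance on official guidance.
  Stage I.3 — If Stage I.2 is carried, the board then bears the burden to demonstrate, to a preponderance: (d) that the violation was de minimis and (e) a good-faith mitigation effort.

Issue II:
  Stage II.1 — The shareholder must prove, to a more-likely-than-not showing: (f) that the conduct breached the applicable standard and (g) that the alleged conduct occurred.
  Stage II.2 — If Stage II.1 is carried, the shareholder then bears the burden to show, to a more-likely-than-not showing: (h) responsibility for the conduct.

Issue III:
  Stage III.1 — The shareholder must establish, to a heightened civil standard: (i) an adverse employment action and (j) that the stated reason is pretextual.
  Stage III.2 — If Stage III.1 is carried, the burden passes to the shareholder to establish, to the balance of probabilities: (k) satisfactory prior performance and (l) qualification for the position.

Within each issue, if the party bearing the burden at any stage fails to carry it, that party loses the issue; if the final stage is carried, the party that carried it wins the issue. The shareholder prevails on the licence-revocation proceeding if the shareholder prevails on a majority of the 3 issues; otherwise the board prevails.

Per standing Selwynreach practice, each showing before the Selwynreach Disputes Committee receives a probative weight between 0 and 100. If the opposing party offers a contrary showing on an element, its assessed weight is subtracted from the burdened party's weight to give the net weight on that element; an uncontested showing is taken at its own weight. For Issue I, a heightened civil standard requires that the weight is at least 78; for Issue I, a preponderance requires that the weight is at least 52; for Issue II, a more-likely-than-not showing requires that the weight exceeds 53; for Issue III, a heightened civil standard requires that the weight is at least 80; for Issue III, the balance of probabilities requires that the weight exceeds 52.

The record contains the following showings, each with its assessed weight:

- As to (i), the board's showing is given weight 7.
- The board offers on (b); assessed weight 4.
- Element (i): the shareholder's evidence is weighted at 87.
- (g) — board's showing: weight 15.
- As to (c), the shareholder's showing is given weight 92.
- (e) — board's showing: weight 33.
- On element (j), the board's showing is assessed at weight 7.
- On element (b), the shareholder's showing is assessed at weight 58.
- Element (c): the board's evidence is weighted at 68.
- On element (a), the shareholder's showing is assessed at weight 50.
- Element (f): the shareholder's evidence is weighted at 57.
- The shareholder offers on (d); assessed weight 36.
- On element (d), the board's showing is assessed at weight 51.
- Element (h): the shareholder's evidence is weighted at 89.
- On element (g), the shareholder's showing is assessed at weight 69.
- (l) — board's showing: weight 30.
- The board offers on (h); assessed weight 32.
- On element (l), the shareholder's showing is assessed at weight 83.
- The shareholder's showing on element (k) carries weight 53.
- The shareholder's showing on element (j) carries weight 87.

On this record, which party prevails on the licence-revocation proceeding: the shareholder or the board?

— Issue I —
Stage I.1 (shareholder, a preponderance, weight is at least 52): (a) 50 < 52 — fails; (b) net 58−4=54 ≥ 52 — meets.
  The shareholder does not carry Stage I.1.
So the board prevails on this issue.
— Issue II —
Stage II.1 — burden on shareholder; standard: a more-likely-than-not showing (weight exceeds 53).
    (f): 57 > 53 [met]
    (g): 69 − 15 = 54 > 53 [met]
  Stage II.1 is satisfied; the shareholder continues to bear the burden.
Stage II.2 — burden on shareholder; standard: a more-likely-than-not showing (weight exceeds 53).
    (h): 89 − 32 = 57 > 53 [met]
  The shareholder carries the last stage.
Every stage carried; the shareholder prevails on this issue.
— Issue III —
At Stage III.1 the shareholder must meet a heightened civil standard (weight is at least 80): on (i) the weight is 87 less the opposing 7 gives net 80, ≥ 80, so (i) meets the standard; on (j) the weight is 87 less the opposing 7 gives net 80, ≥ 80, so (j) meets the standard.
  Stage III.1 carried; the burden remains with the shareholder.
At Stage III.2 the shareholder must meet the balance of probabilities (weight exceeds 52): on (k) the weight is 53, > 52, so (k) meets the standard; on (l) the weight is 83 less the opposing 30 gives net 53, > 52, so (l) meets the standard.
  All elements met at the final stage.
All stages carried — the shareholder prevails on this issue.
Per-issue: Issue I → board; Issue II → shareholder; Issue III → shareholder. The shareholder must prevail on a majority of issues; overall, the shareholder prevails.

shareholder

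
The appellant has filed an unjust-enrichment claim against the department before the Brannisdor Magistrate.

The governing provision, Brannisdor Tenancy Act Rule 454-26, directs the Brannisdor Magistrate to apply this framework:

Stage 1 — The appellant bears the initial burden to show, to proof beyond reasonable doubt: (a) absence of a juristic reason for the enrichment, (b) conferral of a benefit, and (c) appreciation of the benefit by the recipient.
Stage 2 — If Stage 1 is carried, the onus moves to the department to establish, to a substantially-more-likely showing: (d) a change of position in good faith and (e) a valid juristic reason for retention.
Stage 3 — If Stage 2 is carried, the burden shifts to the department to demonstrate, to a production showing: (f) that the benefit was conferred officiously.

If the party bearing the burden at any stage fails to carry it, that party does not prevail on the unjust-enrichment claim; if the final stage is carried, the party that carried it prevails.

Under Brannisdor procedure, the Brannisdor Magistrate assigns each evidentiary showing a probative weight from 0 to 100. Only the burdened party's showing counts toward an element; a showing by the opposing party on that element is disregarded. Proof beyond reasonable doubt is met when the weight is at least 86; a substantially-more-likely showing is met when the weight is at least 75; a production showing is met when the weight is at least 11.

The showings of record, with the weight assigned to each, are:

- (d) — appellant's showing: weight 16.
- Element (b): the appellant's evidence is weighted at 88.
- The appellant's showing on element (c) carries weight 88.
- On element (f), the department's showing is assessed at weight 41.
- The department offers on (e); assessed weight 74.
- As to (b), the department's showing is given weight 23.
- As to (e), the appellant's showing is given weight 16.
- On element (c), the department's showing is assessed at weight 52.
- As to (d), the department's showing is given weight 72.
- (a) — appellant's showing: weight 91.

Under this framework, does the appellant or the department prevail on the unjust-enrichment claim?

Stage 1 — burden on appellant; standard: proof beyond reasonable doubt (weight is at least 86).
    (a): 91 ≥ 86 [met]
    (b): 88 (department's 23 disregarded) ≥ 86 [met]
    (c): 88 (department's 52 disregarded) ≥ 86 [met]
  All elements met. The burden passes to the department.
Stage 2 — burden on department; standard: a substantially-more-likely showing (weight is at least 75).
    (d): 72 (appellant's 16 disregarded) < 75 [not met]
    (e): 74 (appellant's 16 disregarded) < 75 [not met]
  The department does not carry Stage 2.
The analysis ends at Stage 2; the appellant prevails.

appellant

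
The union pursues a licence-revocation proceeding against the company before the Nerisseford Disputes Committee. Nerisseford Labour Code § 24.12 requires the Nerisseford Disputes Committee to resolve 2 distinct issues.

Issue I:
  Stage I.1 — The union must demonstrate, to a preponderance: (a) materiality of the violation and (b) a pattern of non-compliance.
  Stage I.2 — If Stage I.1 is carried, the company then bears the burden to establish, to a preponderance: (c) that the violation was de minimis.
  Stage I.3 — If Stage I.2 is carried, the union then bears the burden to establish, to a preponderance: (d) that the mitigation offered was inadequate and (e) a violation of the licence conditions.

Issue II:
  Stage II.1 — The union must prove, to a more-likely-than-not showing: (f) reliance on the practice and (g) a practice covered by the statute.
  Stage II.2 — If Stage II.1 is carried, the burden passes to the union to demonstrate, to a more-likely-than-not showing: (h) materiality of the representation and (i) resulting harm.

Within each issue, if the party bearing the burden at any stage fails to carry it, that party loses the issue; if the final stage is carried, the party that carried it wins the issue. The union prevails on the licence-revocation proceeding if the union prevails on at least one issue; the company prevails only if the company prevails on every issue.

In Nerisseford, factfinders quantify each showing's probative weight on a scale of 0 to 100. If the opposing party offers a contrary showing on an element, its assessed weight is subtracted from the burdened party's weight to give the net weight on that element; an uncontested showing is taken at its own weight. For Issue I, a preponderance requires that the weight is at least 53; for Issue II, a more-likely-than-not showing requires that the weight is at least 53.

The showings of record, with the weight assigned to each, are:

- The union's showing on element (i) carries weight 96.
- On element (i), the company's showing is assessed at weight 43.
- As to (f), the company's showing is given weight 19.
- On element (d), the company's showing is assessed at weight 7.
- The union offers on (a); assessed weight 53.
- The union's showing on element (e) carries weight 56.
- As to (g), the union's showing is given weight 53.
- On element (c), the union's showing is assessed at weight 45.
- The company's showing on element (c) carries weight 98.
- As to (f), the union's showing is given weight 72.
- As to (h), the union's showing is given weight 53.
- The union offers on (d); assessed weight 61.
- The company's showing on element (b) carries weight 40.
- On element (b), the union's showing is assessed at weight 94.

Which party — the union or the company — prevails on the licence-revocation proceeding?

union

— Issue I —
Stage I.1 (union, a preponderance, weight is at least 53): (a) 53 ≥ 53 — meets; (b) net 94−40=54 ≥ 53 — meets.
  Stage I.1 carried; the burden shifts to the company.
Stage I.2 (company, a preponderance, weight is at least 53): (c) net 98−45=53 ≥ 53 — meets.
  The company carries Stage I.2; the union now bears the burden.
Stage I.3 (union, a preponderance, weight is at least 53): (d) net 61−7=54 ≥ 53 — meets; (e) 56 ≥ 53 — meets.
  All elements met at the final stage.
With every stage satisfied, the union prevails on this issue.
— Issue II —
At Stage II.1 the union must meet a more-likely-than-not showing (weight is at least 53): on (f) the weight is 72 less the opposing 19 gives net 53, ≥ 53, so (f) meets the standard; on (g) the weight is 53, ≥ 53, so (g) meets the standard.
  Stage II.1 is satisfied; the union continues to bear the burden.
At Stage II.2 the union must meet a more-likely-than-not showing (weight is at least 53): on (h) the weight is 53, which does reach 53, so (h) meets the standard; on (i) the weight is 96 less the opposing 43 gives net 53, which does reach 53, so (i) meets the standard.
  All elements met at the final stage.
With every stage satisfied, the union prevails on this issue.
Per-issue: Issue I → union; Issue II → union. The union must prevail on at least one issue; overall, the union prevails.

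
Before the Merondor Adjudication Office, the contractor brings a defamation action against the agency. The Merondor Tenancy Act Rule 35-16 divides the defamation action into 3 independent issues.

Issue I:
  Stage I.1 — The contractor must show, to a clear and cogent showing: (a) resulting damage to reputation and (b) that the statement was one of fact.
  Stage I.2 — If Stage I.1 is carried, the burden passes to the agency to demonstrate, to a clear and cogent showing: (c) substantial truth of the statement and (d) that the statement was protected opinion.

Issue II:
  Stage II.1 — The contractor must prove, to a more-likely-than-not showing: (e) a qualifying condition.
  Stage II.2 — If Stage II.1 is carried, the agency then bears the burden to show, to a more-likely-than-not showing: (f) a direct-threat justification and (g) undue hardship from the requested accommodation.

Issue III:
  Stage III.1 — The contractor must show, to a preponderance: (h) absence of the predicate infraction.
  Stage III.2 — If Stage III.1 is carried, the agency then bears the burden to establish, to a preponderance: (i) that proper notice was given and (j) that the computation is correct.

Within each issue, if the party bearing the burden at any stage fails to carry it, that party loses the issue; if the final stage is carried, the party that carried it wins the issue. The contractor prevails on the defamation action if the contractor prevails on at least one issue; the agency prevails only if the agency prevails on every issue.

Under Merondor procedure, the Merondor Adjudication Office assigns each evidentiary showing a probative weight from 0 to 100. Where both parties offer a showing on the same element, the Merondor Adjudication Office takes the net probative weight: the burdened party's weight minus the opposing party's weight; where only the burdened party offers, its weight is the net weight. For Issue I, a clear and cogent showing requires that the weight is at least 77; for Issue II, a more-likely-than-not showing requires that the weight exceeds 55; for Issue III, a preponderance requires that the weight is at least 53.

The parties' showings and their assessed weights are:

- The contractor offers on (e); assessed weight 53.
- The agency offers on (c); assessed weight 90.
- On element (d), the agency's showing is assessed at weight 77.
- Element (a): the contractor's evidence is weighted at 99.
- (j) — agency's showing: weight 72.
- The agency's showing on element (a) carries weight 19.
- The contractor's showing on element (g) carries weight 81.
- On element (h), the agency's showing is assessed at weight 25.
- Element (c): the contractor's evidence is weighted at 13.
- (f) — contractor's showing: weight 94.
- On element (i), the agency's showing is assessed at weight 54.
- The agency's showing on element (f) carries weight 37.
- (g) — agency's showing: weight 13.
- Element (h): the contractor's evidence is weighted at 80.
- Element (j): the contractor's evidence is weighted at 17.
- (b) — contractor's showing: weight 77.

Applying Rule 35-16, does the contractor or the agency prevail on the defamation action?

— Issue I —
At Stage I.1 the contractor must meet a clear and cogent showing (weight is at least 77): on (a) the weight is 99 less the opposing 19 gives net 80, ≥ 77, so (a) meets the standard; on (b) the weight is 77, ≥ 77, so (b) meets the standard.
  The contractor carries Stage I.1; the agency now bears the burden.
At Stage I.2 the agency must meet a clear and cogent showing (weight is at least 77): on (c) the weight is 90 less the opposing 13 gives net 77, ≥ 77, so (c) meets the standard; on (d) the weight is 77, ≥ 77, so (d) meets the standard.
  All elements met at the final stage.
With every stage satisfied, the agency prevails on this issue.
— Issue II —
Stage II.1 — burden on contractor; standard: a more-likely-than-not showing (weight exceeds 55).
    (e): 53 ≤ 55 [not met]
  The contractor does not carry Stage II.1.
The agency prevails on this issue.
— Issue III —
Stage III.1 — burden on contractor; standard: a preponderance (weight is at least 53).
    (h): 80 − 25 = 55 ≥ 53 [met]
  All elements met. The burden passes to the agency.
Stage III.2 — burden on agency; standard: a preponderance (weight is at least 53).
    (i): 54 ≥ 53 [met]
    (j): 72 − 17 = 55 ≥ 53 [met]
  All elements met at the final stage.
With every stage satisfied, the agency prevails on this issue.
Per-issue: Issue I → agency; Issue II → agency; Issue III → agency. The contractor must prevail on at least one issue; overall, the agency prevails.

agency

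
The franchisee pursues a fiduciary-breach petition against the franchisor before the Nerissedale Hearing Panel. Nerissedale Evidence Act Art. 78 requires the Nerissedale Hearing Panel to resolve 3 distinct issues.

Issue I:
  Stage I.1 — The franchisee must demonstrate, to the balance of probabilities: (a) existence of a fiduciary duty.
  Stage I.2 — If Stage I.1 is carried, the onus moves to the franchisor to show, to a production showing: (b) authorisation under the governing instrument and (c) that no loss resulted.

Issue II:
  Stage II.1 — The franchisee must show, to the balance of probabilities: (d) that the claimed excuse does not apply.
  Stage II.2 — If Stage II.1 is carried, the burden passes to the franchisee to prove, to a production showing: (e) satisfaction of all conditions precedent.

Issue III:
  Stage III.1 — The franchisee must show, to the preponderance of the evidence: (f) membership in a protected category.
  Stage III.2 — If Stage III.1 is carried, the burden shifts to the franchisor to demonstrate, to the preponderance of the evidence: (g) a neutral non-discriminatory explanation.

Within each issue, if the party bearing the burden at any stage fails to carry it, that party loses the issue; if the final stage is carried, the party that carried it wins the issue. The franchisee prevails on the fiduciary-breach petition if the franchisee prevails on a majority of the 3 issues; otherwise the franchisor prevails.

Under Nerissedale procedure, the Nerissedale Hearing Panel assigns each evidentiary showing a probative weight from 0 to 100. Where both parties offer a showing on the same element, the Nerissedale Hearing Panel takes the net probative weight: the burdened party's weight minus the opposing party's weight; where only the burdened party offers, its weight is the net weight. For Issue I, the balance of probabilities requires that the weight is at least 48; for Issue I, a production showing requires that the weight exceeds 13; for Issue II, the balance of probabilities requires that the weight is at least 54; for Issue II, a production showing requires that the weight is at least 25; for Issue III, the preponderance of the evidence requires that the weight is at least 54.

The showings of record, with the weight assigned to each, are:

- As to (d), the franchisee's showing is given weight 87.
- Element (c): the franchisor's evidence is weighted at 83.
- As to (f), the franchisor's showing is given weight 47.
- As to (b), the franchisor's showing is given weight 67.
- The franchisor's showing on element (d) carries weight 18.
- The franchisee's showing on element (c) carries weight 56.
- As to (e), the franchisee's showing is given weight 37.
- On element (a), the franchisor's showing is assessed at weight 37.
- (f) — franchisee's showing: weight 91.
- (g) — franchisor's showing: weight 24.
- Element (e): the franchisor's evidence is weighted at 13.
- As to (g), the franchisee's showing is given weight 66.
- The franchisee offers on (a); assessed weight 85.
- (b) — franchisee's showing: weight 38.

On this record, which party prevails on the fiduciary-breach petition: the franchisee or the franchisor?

— Issue I —
Stage I.1 (franchisee, the balance of probabilities, weight is at least 48): (a) net 85−37=48 ≥ 48 — meets.
  Stage I.1 is satisfied; the onus moves to the franchisor.
Stage I.2 (franchisor, a production showing, weight exceeds 13): (b) net 67−38=29 > 13 — meets; (c) net 83−56=27 > 13 — meets.
  All elements met at the final stage.
All stages carried — the franchisor prevails on this issue.
— Issue II —
Stage II.1 (franchisee, the balance of probabilities, weight is at least 54): (d) net 87−18=69 ≥ 54 — meets.
  Stage II.1 is satisfied; the franchisee continues to bear the burden.
Stage II.2 (franchisee, a production showing, weight is at least 25): (e) net 37−13=24 < 25 — fails.
  Stage II.2 not carried; the franchisee fails its burden.
The analysis ends at Stage II.2; the franchisor prevails on this issue.
— Issue III —
Stage III.1 — burden on franchisee; standard: the preponderance of the evidence (weight is at least 54).
    (f): 91 − 47 = 44 < 54 [not met]
  Not every element is met, so the franchisee fails to carry Stage III.1.
The franchisor prevails on this issue.
Per-issue: Issue I → franchisor; Issue II → franchisor; Issue III → franchisor. The franchisee must prevail on a majority of issues; overall, the franchisor prevails.

franchisor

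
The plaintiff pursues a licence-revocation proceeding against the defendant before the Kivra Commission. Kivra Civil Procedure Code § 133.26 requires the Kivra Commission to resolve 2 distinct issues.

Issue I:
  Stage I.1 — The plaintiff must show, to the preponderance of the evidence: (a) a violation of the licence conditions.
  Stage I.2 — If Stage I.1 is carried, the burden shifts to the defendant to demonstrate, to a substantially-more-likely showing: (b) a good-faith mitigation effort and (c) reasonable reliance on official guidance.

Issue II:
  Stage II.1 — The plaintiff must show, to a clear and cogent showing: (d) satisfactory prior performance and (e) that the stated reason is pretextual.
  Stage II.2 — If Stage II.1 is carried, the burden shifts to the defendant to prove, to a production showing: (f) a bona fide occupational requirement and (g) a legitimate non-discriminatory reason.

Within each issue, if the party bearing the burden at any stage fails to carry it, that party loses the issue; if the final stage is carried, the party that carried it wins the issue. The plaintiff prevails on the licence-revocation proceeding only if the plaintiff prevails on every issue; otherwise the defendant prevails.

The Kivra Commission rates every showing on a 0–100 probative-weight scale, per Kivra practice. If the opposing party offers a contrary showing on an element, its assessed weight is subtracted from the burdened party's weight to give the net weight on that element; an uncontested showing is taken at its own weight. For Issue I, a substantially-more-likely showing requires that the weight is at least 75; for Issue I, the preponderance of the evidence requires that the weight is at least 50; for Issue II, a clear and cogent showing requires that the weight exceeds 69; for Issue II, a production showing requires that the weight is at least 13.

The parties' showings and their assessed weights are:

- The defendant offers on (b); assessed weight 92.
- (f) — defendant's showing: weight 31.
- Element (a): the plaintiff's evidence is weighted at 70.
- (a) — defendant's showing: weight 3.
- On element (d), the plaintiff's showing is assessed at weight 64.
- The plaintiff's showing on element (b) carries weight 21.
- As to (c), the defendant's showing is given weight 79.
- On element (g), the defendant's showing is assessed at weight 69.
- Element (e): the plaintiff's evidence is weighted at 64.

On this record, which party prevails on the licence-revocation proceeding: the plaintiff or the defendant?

— Issue I —
Stage I.1 (plaintiff, the preponderance of the evidence, weight is at least 50): (a) net 70−3=67 ≥ 50 — meets.
  All elements met. The burden passes to the defendant.
Stage I.2 (defendant, a substantially-more-likely showing, weight is at least 75): (b) net 92−21=71 < 75 — fails; (c) 79 ≥ 75 — meets.
  Stage I.2 not carried; the defendant fails its burden.
The plaintiff prevails on this issue.
— Issue II —
At Stage II.1 the plaintiff must meet a clear and cogent showing (weight exceeds 69): on (d) the weight is 64, ≤ 69, so (d) does not meet the standard; on (e) the weight is 64, which does not exceed 69, so (e) does not meet the standard.
  The plaintiff does not carry Stage II.1.
So the defendant prevails on this issue.
Per-issue: Issue I → plaintiff; Issue II → defendant. The plaintiff must prevail on every issue; overall, the defendant prevails.

defendant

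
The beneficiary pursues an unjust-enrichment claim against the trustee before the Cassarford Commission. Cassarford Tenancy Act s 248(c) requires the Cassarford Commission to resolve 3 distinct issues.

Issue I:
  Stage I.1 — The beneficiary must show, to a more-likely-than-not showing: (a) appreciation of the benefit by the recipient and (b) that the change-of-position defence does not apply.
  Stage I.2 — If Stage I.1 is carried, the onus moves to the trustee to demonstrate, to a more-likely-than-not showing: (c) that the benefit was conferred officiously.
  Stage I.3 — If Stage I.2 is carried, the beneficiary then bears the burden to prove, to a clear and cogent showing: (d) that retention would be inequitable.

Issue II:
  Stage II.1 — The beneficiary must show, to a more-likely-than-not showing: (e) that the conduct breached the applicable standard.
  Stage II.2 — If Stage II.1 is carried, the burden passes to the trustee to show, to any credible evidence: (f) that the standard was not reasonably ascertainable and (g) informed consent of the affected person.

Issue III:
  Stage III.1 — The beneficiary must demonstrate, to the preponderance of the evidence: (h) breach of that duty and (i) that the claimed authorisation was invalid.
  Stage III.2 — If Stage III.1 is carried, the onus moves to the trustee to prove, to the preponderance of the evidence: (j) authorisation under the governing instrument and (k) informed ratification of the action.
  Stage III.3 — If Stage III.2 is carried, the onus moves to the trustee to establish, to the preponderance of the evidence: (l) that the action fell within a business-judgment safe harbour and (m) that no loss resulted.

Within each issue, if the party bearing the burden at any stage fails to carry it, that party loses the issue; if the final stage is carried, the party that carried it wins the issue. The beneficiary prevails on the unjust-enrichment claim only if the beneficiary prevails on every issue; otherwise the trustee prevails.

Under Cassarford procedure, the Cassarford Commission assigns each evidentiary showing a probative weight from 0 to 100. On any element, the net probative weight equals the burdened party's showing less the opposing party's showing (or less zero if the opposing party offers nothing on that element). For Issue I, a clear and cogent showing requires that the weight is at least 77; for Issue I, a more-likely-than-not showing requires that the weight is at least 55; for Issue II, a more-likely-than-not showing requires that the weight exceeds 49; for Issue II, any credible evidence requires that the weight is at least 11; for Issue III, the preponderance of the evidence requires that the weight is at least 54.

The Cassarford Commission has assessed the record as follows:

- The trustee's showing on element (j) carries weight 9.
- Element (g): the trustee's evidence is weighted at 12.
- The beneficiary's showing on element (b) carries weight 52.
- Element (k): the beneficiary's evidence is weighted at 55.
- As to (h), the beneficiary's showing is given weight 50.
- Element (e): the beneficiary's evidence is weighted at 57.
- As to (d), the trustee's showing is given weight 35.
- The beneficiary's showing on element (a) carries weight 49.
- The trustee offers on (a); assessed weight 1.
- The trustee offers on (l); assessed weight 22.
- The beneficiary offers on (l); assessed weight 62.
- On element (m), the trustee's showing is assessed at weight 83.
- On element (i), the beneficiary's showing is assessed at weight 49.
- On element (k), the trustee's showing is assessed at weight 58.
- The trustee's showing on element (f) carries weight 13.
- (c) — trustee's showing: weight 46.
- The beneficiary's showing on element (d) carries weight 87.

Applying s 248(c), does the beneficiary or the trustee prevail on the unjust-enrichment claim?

— Issue I —
Stage I.1 (beneficiary, a more-likely-than-not showing, weight is at least 55): (a) net 49−1=48 < 55 — fails; (b) 52 < 55 — fails.
  The beneficiary does not carry Stage I.1.
So the trustee prevails on this issue.
— Issue II —
Stage II.1 — burden on beneficiary; standard: a more-likely-than-not showing (weight exceeds 49).
    (e): 57 > 49 [met]
  All elements met. The burden passes to the trustee.
Stage II.2 — burden on trustee; standard: any credible evidence (weight is at least 11).
    (f): 13 ≥ 11 [met]
    (g): 12 ≥ 11 [met]
  Stage II.2 carried; the final stage is satisfied.
With every stage satisfied, the trustee prevails on this issue.
— Issue III —
Stage III.1 (beneficiary, the preponderance of the evidence, weight is at least 54): (h) 50 < 54 — fails; (i) 49 < 54 — fails.
  The beneficiary does not carry Stage III.1.
So the trustee prevails on this issue.
Per-issue: Issue I → trustee; Issue II → trustee; Issue III → trustee. The beneficiary must prevail on every issue; overall, the trustee prevails.

trustee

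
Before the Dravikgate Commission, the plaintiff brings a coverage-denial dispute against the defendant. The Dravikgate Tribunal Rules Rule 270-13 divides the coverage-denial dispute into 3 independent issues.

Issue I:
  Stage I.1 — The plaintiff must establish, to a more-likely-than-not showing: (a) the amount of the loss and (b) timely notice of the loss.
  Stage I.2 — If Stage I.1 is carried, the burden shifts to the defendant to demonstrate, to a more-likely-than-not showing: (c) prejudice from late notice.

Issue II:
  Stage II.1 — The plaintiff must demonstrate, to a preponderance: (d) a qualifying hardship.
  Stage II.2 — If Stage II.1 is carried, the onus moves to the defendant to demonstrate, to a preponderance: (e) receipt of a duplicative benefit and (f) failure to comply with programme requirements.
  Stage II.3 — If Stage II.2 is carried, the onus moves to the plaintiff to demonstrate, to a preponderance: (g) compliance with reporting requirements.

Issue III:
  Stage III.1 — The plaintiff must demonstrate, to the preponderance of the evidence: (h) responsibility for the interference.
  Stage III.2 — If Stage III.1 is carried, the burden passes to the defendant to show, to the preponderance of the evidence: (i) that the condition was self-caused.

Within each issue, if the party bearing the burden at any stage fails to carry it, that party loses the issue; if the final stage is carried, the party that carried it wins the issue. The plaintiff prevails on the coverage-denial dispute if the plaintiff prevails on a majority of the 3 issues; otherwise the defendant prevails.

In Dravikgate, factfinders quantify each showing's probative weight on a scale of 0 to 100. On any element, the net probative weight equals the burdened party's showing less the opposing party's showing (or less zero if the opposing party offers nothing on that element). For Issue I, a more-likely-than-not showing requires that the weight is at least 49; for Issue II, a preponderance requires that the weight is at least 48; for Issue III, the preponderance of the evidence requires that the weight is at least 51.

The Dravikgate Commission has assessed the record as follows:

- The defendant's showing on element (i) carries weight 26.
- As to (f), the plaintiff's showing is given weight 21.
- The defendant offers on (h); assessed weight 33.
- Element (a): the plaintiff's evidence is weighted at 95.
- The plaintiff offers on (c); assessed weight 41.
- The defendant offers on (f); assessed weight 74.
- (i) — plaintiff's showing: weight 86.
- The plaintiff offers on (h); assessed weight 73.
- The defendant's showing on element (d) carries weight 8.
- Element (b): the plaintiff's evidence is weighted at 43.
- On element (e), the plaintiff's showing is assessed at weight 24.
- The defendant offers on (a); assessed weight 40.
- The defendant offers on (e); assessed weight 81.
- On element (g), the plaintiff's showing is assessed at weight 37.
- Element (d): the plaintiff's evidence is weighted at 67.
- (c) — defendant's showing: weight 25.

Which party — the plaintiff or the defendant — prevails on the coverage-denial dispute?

defendant

— Issue I —
Stage I.1 (plaintiff, a more-likely-than-not showing, weight is at least 49): (a) net 95−40=55 ≥ 49 — meets; (b) 43 < 49 — fails.
  Not every element is met, so the plaintiff fails to carry Stage I.1.
The defendant prevails on this issue.
— Issue II —
At Stage II.1 the plaintiff must meet a preponderance (weight is at least 48): on (d) the weight is 67 less the opposing 8 gives net 59, which does reach 48, so (d) meets the standard.
  Stage II.1 is satisfied; the onus moves to the defendant.
At Stage II.2 the defendant must meet a preponderance (weight is at least 48): on (e) the weight is 81 less the opposing 24 gives net 57, ≥ 48, so (e) meets the standard; on (f) the weight is 74 less the opposing 21 gives net 53, ≥ 48, so (f) meets the standard.
  All elements met. The burden passes to the plaintiff.
At Stage II.3 the plaintiff must meet a preponderance (weight is at least 48): on (g) the weight is 37, < 48, so (g) does not meet the standard.
  Not every element is met, so the plaintiff fails to carry Stage II.3.
The analysis ends at Stage II.3; the defendant prevails on this issue.
— Issue III —
Stage III.1 (plaintiff, the preponderance of the evidence, weight is at least 51): (h) net 73−33=40 < 51 — fails.
  Stage III.1 not carried; the plaintiff fails its burden.
So the defendant prevails on this issue.
Per-issue: Issue I → defendant; Issue II → defendant; Issue III → defendant. The plaintiff must prevail on a majority of issues; overall, the defendant prevails.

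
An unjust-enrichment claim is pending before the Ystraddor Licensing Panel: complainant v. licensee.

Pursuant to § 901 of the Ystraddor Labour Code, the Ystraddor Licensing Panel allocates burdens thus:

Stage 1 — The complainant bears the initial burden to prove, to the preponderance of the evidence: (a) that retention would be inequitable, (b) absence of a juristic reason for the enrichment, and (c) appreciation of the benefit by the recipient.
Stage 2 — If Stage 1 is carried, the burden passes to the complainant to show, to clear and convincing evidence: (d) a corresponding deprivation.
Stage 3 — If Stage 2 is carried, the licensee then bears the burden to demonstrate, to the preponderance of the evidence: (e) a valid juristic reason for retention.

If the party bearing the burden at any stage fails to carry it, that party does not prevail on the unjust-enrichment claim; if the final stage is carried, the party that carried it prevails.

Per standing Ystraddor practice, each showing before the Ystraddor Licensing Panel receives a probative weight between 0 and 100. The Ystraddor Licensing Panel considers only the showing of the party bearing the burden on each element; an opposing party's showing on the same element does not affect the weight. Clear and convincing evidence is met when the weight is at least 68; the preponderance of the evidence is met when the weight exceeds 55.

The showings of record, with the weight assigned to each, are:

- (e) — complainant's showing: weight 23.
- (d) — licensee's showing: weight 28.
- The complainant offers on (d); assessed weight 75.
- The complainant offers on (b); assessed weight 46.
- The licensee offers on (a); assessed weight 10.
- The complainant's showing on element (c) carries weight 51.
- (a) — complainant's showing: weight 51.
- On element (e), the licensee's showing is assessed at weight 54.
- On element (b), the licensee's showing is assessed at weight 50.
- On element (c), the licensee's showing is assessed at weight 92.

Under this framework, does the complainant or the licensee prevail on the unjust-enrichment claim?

Stage 1 (complainant, the preponderance of the evidence, weight exceeds 55): (a) 51 (licensee's 10 disregarded) ≤ 55 — fails; (b) 46 (licensee's 50 disregarded) ≤ 55 — fails; (c) 51 (licensee's 92 disregarded) ≤ 55 — fails.
  Stage 1 not carried; the complainant fails its burden.
The licensee prevails.

licensee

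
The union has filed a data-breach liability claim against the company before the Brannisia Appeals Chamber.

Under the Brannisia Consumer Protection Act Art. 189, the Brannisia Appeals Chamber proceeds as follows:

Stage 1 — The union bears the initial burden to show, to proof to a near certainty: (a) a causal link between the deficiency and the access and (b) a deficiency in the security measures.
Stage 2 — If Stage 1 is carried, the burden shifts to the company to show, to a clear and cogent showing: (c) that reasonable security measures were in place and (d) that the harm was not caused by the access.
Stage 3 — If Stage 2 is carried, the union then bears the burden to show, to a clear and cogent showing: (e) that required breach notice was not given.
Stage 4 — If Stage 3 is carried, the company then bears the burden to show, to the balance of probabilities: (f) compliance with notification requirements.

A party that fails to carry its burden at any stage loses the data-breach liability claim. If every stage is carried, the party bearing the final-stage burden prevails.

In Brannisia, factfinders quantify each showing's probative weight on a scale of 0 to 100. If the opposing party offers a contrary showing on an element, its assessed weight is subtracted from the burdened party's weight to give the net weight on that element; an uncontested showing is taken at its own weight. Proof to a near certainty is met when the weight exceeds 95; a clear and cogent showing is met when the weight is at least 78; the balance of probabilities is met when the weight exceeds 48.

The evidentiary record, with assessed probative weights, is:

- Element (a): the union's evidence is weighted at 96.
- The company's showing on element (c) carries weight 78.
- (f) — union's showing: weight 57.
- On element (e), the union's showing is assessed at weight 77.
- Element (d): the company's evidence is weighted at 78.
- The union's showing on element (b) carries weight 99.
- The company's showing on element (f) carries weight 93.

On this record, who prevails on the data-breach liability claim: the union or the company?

company

At Stage 1 the union must meet proof to a near certainty (weight exceeds 95): on (a) the weight is 96, > 95, so (a) meets the standard; on (b) the weight is 99, which does exceed 95, so (b) meets the standard.
  The union carries Stage 1; the company now bears the burden.
At Stage 2 the company must meet a clear and cogent showing (weight is at least 78): on (c) the weight is 78, which does reach 78, so (c) meets the standard; on (d) the weight is 78, which does reach 78, so (d) meets the standard.
  Stage 2 carried; the burden shifts to the union.
At Stage 3 the union must meet a clear and cogent showing (weight is at least 78): on (e) the weight is 77, < 78, so (e) does not meet the standard.
  The union does not carry Stage 3.
The analysis ends at Stage 3; the company prevails.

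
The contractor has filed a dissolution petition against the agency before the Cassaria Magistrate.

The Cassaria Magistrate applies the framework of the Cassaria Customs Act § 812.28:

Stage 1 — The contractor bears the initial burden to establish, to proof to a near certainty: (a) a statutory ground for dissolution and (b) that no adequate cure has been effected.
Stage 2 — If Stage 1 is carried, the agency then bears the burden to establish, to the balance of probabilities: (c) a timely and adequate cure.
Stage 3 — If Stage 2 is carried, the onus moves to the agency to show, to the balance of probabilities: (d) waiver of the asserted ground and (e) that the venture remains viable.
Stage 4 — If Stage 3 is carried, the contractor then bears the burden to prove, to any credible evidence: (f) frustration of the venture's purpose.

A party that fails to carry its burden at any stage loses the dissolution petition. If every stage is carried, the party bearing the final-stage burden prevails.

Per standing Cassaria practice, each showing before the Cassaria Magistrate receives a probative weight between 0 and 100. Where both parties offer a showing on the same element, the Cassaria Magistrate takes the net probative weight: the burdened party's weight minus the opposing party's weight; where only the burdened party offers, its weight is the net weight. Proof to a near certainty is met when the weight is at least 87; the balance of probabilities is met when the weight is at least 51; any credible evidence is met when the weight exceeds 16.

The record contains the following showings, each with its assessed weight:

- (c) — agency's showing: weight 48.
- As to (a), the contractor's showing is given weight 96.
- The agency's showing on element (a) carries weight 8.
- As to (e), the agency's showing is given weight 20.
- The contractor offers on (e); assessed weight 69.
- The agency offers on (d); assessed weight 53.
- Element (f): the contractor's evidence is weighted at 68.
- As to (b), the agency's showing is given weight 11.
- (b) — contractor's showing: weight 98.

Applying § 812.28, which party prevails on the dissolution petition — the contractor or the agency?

contractor

At Stage 1 the contractor must meet proof to a near certainty (weight is at least 87): on (a) the weight is 96 less the opposing 8 gives net 88, which does reach 87, so (a) meets the standard; on (b) the weight is 98 less the opposing 11 gives net 87, ≥ 87, so (b) meets the standard.
  Stage 1 carried; the burden shifts to the agency.
At Stage 2 the agency must meet the balance of probabilities (weight is at least 51): on (c) the weight is 48, < 51, so (c) does not meet the standard.
  The agency does not carry Stage 2.
The analysis ends at Stage 2; the contractor prevails.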